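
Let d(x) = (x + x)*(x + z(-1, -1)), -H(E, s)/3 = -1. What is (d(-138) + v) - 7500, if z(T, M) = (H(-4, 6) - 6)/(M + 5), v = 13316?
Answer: 44111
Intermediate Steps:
H(E, s) = 3 (H(E, s) = -3*(-1) = 3)
z(T, M) = -3/(5 + M) (z(T, M) = (3 - 6)/(M + 5) = -3/(5 + M))
d(x) = 2*x*(-¾ + x) (d(x) = (x + x)*(x - 3/(5 - 1)) = (2*x)*(x - 3/4) = (2*x)*(x - 3*¼) = (2*x)*(x - ¾) = (2*x)*(-¾ + x) = 2*x*(-¾ + x))
(d(-138) + v) - 7500 = ((½)*(-138)*(-3 + 4*(-138)) + 13316) - 7500 = ((½)*(-138)*(-3 - 552) + 13316) - 7500 = ((½)*(-138)*(-555) + 13316) - 7500 = (38295 + 13316) - 7500 = 51611 - 7500 = 44111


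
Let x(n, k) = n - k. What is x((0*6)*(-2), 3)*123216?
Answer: -369648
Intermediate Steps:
x((0*6)*(-2), 3)*123216 = ((0*6)*(-2) - 1*3)*123216 = (0*(-2) - 3)*123216 = (0 - 3)*123216 = -3*123216 = -369648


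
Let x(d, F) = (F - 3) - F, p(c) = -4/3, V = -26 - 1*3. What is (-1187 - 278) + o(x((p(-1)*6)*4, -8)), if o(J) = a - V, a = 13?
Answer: -1423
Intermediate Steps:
V = -29 (V = -26 - 3 = -29)
p(c) = -4/3 (p(c) = -4*⅓ = -4/3)
x(d, F) = -3 (x(d, F) = (-3 + F) - F = -3)
o(J) = 42 (o(J) = 13 - 1*(-29) = 13 + 29 = 42)
(-1187 - 278) + o(x((p(-1)*6)*4, -8)) = (-1187 - 278) + 42 = -1465 + 42 = -1423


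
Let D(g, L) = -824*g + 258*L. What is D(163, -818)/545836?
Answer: -86339/136459 ≈ -0.63271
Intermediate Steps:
D(163, -818)/545836 = (-824*163 + 258*(-818))/545836 = (-134312 - 211044)*(1/545836) = -345356*1/545836 = -86339/136459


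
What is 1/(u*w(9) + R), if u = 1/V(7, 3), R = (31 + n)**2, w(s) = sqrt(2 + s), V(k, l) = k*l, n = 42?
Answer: 2350089/12523624270 - 21*sqrt(11)/12523624270 ≈ 0.00018765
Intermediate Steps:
R = 5329 (R = (31 + 42)**2 = 73**2 = 5329)
u = 1/21 (u = 1/(7*3) = 1/21 ≈ 0.047619)
1/(u*w(9) + R) = 1/(sqrt(2 + 9)/21 + 5329) = 1/(sqrt(11)/21 + 5329) = 1/(5329 + sqrt(11)/21)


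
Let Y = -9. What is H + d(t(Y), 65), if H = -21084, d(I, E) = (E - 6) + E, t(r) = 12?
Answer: -20960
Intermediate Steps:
d(I, E) = -6 + 2*E (d(I, E) = (-6 + E) + E = -6 + 2*E)
H + d(t(Y), 65) = -21084 + (-6 + 2*65) = -21084 + (-6 + 130) = -21084 + 124 = -20960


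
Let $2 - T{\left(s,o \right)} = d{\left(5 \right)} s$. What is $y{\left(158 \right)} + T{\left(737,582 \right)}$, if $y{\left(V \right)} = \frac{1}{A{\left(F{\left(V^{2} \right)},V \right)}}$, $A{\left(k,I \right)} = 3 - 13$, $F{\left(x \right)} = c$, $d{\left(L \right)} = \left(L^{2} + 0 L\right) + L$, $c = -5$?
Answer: $- \frac{221081}{10} \approx -22108.0$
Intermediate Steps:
$d{\left(L \right)} = L + L^{2}$ ($d{\left(L \right)} = \left(L^{2} + 0\right) + L = L^{2} + L = L + L^{2}$)
$F{\left(x \right)} = -5$
$A{\left(k,I \right)} = -10$ ($A{\left(k,I \right)} = 3 - 13 = -10$)
$T{\left(s,o \right)} = 2 - 30 s$ ($T{\left(s,o \right)} = 2 - 5 \left(1 + 5\right) s = 2 - 5 \cdot 6 s = 2 - 30 s$)
$y{\left(V \right)} = - \frac{1}{10}$ ($y{\left(V \right)} = \frac{1}{-10} = - \frac{1}{10}$)
$y{\left(158 \right)} + T{\left(737,582 \right)} = - \frac{1}{10} + \left(2 - 22110\right) = - \frac{1}{10} - 22108 = - \frac{221081}{10}$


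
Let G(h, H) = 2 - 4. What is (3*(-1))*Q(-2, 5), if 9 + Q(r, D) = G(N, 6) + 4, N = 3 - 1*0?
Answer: 21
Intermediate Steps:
N = 3 (N = 3 + 0 = 3)
G(h, H) = -2
Q(r, D) = -7 (Q(r, D) = -9 + (-2 + 4) = -9 + 2 = -7)
(3*(-1))*Q(-2, 5) = (3*(-1))*(-7) = -3*(-7) = 21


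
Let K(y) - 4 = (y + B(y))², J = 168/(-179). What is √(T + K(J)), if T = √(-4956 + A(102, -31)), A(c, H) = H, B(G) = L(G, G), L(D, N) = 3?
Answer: √(264325 + 32041*I*√4987)/179 ≈ 6.2988 + 5.6058*I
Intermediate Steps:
B(G) = 3
T = I*√4987 (T = √(-4956 - 31) = √(-4987) = I*√4987 ≈ 70.619*I)
J = -168/179 (J = 168*(-1/179) = -168/179 ≈ -0.93855)
K(y) = 4 + (3 + y)² (K(y) = 4 + (y + 3)² = 4 + (3 + y)²)
√(T + K(J)) = √(I*√4987 + (4 + (3 - 168/179)²)) = √(I*√4987 + (4 + (369/179)²)) = √(I*√4987 + (4 + 136161/32041)) = √(I*√4987 + 264325/32041) = √(264325/32041 + I*√4987)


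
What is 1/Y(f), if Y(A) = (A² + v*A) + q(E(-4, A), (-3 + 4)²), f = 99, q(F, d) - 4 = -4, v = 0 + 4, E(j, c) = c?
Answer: 1/10197 ≈ 9.8068e-5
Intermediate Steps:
v = 4
q(F, d) = 0 (q(F, d) = 4 - 4 = 0)
Y(A) = A² + 4*A (Y(A) = (A² + 4*A) + 0 = A² + 4*A)
1/Y(f) = 1/(99*(4 + 99)) = 1/(99*103) = 1/10197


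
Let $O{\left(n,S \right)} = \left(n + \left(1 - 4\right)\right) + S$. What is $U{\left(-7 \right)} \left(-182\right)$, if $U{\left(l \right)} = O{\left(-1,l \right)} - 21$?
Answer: $5824$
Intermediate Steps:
$O{\left(n,S \right)} = -3 + S + n$ ($O{\left(n,S \right)} = \left(n + \left(1 - 4\right)\right) + S = \left(n - 3\right) + S = \left(-3 + n\right) + S = -3 + S + n$)
$U{\left(l \right)} = -25 + l$ ($U{\left(l \right)} = \left(-3 + l - 1\right) - 21 = \left(-4 + l\right) - 21 = -25 + l$)
$U{\left(-7 \right)} \left(-182\right) = \left(-25 - 7\right) \left(-182\right) = \left(-32\right) \left(-182\right) = 5824$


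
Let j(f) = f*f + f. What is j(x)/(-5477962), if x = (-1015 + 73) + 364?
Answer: -166753/2738981 ≈ -0.060881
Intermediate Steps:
x = -578 (x = -942 + 364 = -578)
j(f) = f + f² (j(f) = f² + f = f + f²)
j(x)/(-5477962) = -578*(1 - 578)/(-5477962) = -578*(-577)*(-1/5477962) = 333506*(-1/5477962) = -166753/2738981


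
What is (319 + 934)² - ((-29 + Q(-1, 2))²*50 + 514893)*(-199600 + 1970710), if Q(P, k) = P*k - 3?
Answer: -1014300729221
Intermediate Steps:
Q(P, k) = -3 + P*k
(319 + 934)² - ((-29 + Q(-1, 2))²*50 + 514893)*(-199600 + 1970710) = (319 + 934)² - ((-29 + (-3 - 1*2))²*50 + 514893)*(-199600 + 1970710) = 1253² - ((-29 + (-3 - 2))²*50 + 514893)*1771110 = 1570009 - ((-29 - 5)²*50 + 514893)*1771110 = 1570009 - ((-34)²*50 + 514893)*1771110 = 1570009 - (1156*50 + 514893)*1771110 = 1570009 - (57800 + 514893)*1771110 = 1570009 - 572693*1771110 = 1570009 - 1*1014302299230 = 1570009 - 1014302299230 = -1014300729221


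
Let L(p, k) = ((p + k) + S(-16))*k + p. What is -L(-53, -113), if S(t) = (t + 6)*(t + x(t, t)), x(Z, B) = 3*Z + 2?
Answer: 51355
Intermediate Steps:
x(Z, B) = 2 + 3*Z
S(t) = (2 + 4*t)*(6 + t) (S(t) = (t + 6)*(t + (2 + 3*t)) = (6 + t)*(2 + 4*t) = (2 + 4*t)*(6 + t))
L(p, k) = p + k*(620 + k + p) (L(p, k) = ((p + k) + (12 + 4*(-16)² + 26*(-16)))*k + p = ((k + p) + (12 + 4*256 - 416))*k + p = ((k + p) + (12 + 1024 - 416))*k + p = ((k + p) + 620)*k + p = (620 + k + p)*k + p = k*(620 + k + p) + p = p + k*(620 + k + p))
-L(-53, -113) = -(-53 + (-113)² + 620*(-113) - 113*(-53)) = -(-53 + 12769 - 70060 + 5989) = -1*(-51355) = 51355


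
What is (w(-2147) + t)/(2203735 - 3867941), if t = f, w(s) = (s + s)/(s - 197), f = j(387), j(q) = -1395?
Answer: 1632793/1950449432 ≈ 0.00083714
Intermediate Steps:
f = -1395
w(s) = 2*s/(-197 + s) (w(s) = (2*s)/(-197 + s) = 2*s/(-197 + s))
t = -1395
(w(-2147) + t)/(2203735 - 3867941) = (2*(-2147)/(-197 - 2147) - 1395)/(2203735 - 3867941) = (2*(-2147)/(-2344) - 1395)/(-1664206) = (2*(-2147)*(-1/2344) - 1395)*(-1/1664206) = (2147/1172 - 1395)*(-1/1664206) = -1632793/1172*(-1/1664206) = 1632793/1950449432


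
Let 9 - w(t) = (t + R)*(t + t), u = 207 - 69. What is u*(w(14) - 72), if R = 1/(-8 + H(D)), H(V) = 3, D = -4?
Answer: -310086/5 ≈ -62017.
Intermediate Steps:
R = -⅕ (R = 1/(-8 + 3) = 1/(-5) = -⅕ ≈ -0.20000)
u = 138
w(t) = 9 - 2*t*(-⅕ + t) (w(t) = 9 - (t - ⅕)*(t + t) = 9 - (-⅕ + t)*2*t = 9 - 2*t*(-⅕ + t))
u*(w(14) - 72) = 138*((9 - 2*14² + (⅖)*14) - 72) = 138*((9 - 2*196 + 28/5) - 72) = 138*((9 - 392 + 28/5) - 72) = 138*(-1887/5 - 72) = 138*(-2247/5) = -310086/5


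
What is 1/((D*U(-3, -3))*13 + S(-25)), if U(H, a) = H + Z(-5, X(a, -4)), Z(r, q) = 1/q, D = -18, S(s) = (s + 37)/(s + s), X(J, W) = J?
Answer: 25/19494 ≈ 0.0012824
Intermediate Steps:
S(s) = (37 + s)/(2*s) (S(s) = (37 + s)/((2*s)) = (37 + s)*(1/(2*s)) = (37 + s)/(2*s))
U(H, a) = H + 1/a
1/((D*U(-3, -3))*13 + S(-25)) = 1/(-18*(-3 + 1/(-3))*13 + (½)*(37 - 25)/(-25)) = 1/(-18*(-3 - ⅓)*13 + (½)*(-1/25)*12) = 1/(-18*(-10/3)*13 - 6/25) = 1/(60*13 - 6/25) = 1/(780 - 6/25) = 1/(19494/25) = 25/19494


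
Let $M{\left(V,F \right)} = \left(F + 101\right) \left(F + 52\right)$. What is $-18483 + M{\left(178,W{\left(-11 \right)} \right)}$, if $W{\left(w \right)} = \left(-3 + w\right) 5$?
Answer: $-19041$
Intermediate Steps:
$W{\left(w \right)} = -15 + 5 w$
$M{\left(V,F \right)} = \left(52 + F\right) \left(101 + F\right)$ ($M{\left(V,F \right)} = \left(101 + F\right) \left(52 + F\right) = \left(52 + F\right) \left(101 + F\right)$)
$-18483 + M{\left(178,W{\left(-11 \right)} \right)} = -18483 + \left(5252 + \left(-15 + 5 \left(-11\right)\right)^{2} + 153 \left(-15 + 5 \left(-11\right)\right)\right) = -18483 + \left(5252 + \left(-15 - 55\right)^{2} + 153 \left(-15 - 55\right)\right) = -18483 + \left(5252 + \left(-70\right)^{2} + 153 \left(-70\right)\right) = -18483 + \left(5252 + 4900 - 10710\right) = -18483 - 558 = -19041$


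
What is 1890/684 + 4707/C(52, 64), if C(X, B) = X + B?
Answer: 95523/2204 ≈ 43.341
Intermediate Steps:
C(X, B) = B + X
1890/684 + 4707/C(52, 64) = 1890/684 + 4707/(64 + 52) = 1890*(1/684) + 4707/116 = 105/38 + 4707*(1/116) = 105/38 + 4707/116 = 95523/2204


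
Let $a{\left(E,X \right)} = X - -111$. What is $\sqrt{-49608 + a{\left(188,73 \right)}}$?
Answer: $4 i \sqrt{3089} \approx 222.32 i$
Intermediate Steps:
$a{\left(E,X \right)} = 111 + X$ ($a{\left(E,X \right)} = X + 111 = 111 + X$)
$\sqrt{-49608 + a{\left(188,73 \right)}} = \sqrt{-49608 + \left(111 + 73\right)} = \sqrt{-49608 + 184} = \sqrt{-49424} = 4 i \sqrt{3089}$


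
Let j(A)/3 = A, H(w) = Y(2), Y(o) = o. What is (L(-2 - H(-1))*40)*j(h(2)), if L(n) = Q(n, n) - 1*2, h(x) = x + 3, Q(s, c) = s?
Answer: -3600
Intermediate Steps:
H(w) = 2
h(x) = 3 + x
j(A) = 3*A
L(n) = -2 + n (L(n) = n - 1*2 = n - 2 = -2 + n)
(L(-2 - H(-1))*40)*j(h(2)) = ((-2 + (-2 - 1*2))*40)*(3*(3 + 2)) = ((-2 + (-2 - 2))*40)*(3*5) = ((-2 - 4)*40)*15 = -6*40*15 = -240*15 = -3600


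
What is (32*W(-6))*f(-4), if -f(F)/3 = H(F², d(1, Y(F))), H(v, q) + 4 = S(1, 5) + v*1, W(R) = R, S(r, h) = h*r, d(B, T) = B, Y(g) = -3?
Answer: 9792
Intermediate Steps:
H(v, q) = 1 + v (H(v, q) = -4 + (5*1 + v*1) = -4 + (5 + v) = 1 + v)
f(F) = -3 - 3*F² (f(F) = -3*(1 + F²) = -3 - 3*F²)
(32*W(-6))*f(-4) = (32*(-6))*(-3 - 3*(-4)²) = -192*(-3 - 3*16) = -192*(-3 - 48) = -192*(-51) = 9792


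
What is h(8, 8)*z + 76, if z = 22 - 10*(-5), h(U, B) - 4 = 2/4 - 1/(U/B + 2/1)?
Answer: 376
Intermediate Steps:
h(U, B) = 9/2 - 1/(2 + U/B) (h(U, B) = 4 + (2/4 - 1/(U/B + 2/1)) = 4 + (2*(1/4) - 1/(U/B + 2*1)) = 4 + (1/2 - 1/(U/B + 2)) = 4 + (1/2 - 1/(2 + U/B)) = 9/2 - 1/(2 + U/B))
z = 72 (z = 22 - 1*(-50) = 22 + 50 = 72)
h(8, 8)*z + 76 = ((9*8 + 16*8)/(2*(8 + 2*8)))*72 + 76 = ((72 + 128)/(2*(8 + 16)))*72 + 76 = ((1/2)*200/24)*72 + 76 = ((1/2)*(1/24)*200)*72 + 76 = (25/6)*72 + 76 = 300 + 76 = 376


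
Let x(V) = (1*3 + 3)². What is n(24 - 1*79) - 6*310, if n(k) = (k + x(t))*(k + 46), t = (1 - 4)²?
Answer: -1689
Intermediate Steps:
t = 9 (t = (-3)² = 9)
x(V) = 36 (x(V) = (3 + 3)² = 6² = 36)
n(k) = (36 + k)*(46 + k) (n(k) = (k + 36)*(k + 46) = (36 + k)*(46 + k))
n(24 - 1*79) - 6*310 = (1656 + (24 - 1*79)² + 82*(24 - 1*79)) - 6*310 = (1656 + (24 - 79)² + 82*(24 - 79)) - 1*1860 = (1656 + (-55)² + 82*(-55)) - 1860 = (1656 + 3025 - 4510) - 1860 = 171 - 1860 = -1689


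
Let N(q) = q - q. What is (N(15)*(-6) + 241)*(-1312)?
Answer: -316192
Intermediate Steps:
N(q) = 0
(N(15)*(-6) + 241)*(-1312) = (0*(-6) + 241)*(-1312) = (0 + 241)*(-1312) = 241*(-1312) = -316192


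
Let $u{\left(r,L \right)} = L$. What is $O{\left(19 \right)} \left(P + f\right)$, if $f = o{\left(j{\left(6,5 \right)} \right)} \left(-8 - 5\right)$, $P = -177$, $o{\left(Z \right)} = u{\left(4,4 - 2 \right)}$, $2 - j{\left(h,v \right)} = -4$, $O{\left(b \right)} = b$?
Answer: $-3857$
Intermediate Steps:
$j{\left(h,v \right)} = 6$ ($j{\left(h,v \right)} = 2 - -4 = 2 + 4 = 6$)
$o{\left(Z \right)} = 2$ ($o{\left(Z \right)} = 4 - 2 = 2$)
$f = -26$ ($f = 2 \left(-8 - 5\right) = 2 \left(-13\right) = -26$)
$O{\left(19 \right)} \left(P + f\right) = 19 \left(-177 - 26\right) = 19 \left(-203\right) = -3857$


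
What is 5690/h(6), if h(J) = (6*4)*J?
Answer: 2845/72 ≈ 39.514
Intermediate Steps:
h(J) = 24*J
5690/h(6) = 5690/((24*6)) = 5690/144 = 5690*(1/144) = 2845/72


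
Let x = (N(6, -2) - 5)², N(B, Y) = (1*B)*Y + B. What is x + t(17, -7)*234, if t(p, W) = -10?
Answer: -2219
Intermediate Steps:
N(B, Y) = B + B*Y (N(B, Y) = B*Y + B = B + B*Y)
x = 121 (x = (6*(1 - 2) - 5)² = (6*(-1) - 5)² = (-6 - 5)² = (-11)² = 121)
x + t(17, -7)*234 = 121 - 10*234 = 121 - 2340 = -2219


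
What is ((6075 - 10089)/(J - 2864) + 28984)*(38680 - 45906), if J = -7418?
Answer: -1076737234726/5141 ≈ -2.0944e+8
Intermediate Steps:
((6075 - 10089)/(J - 2864) + 28984)*(38680 - 45906) = ((6075 - 10089)/(-7418 - 2864) + 28984)*(38680 - 45906) = (-4014/(-10282) + 28984)*(-7226) = (-4014*(-1/10282) + 28984)*(-7226) = (2007/5141 + 28984)*(-7226) = (149008751/5141)*(-7226) = -1076737234726/5141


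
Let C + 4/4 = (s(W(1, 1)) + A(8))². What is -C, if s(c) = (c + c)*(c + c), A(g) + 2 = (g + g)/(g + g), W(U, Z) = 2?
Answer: -224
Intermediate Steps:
A(g) = -1 (A(g) = -2 + (g + g)/(g + g) = -2 + (2*g)/((2*g)) = -2 + (2*g)*(1/(2*g)) = -2 + 1 = -1)
s(c) = 4*c² (s(c) = (2*c)*(2*c) = 4*c²)
C = 224 (C = -1 + (4*2² - 1)² = -1 + (4*4 - 1)² = -1 + (16 - 1)² = -1 + 15² = -1 + 225 = 224)
-C = -1*224 = -224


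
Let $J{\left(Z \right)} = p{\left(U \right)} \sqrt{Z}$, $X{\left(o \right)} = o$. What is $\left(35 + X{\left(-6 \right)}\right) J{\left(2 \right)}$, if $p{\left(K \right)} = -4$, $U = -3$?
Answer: $- 116 \sqrt{2} \approx -164.05$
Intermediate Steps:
$J{\left(Z \right)} = - 4 \sqrt{Z}$
$\left(35 + X{\left(-6 \right)}\right) J{\left(2 \right)} = \left(35 - 6\right) \left(- 4 \sqrt{2}\right) = 29 \left(- 4 \sqrt{2}\right) = - 116 \sqrt{2}$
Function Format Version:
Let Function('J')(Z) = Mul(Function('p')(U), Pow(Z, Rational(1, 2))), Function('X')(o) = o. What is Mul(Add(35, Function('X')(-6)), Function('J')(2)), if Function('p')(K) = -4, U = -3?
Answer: Mul(-116, Pow(2, Rational(1, 2))) ≈ -164.05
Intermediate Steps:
Function('J')(Z) = Mul(-4, Pow(Z, Rational(1, 2)))
Mul(Add(35, Function('X')(-6)), Function('J')(2)) = Mul(Add(35, -6), Mul(-4, Pow(2, Rational(1, 2)))) = Mul(29, Mul(-4, Pow(2, Rational(1, 2)))) = Mul(-116, Pow(2, Rational(1, 2)))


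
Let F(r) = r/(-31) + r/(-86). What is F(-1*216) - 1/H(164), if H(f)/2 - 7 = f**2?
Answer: 679891283/71723398 ≈ 9.4794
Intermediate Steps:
H(f) = 14 + 2*f**2
F(r) = -117*r/2666 (F(r) = r*(-1/31) + r*(-1/86) = -r/31 - r/86 = -117*r/2666)
F(-1*216) - 1/H(164) = -(-117)*216/2666 - 1/(14 + 2*164**2) = -117/2666*(-216) - 1/(14 + 2*26896) = 12636/1333 - 1/(14 + 53792) = 12636/1333 - 1/53806 = 679891283/71723398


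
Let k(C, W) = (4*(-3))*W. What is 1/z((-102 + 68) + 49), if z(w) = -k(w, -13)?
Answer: -1/156 ≈ -0.0064103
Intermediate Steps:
k(C, W) = -12*W
z(w) = -156 (z(w) = -(-12)*(-13) = -1*156 = -156)
1/z((-102 + 68) + 49) = 1/(-156) = -1/156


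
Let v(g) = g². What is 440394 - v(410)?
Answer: 272294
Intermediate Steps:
440394 - v(410) = 440394 - 1*410² = 440394 - 1*168100 = 440394 - 168100 = 272294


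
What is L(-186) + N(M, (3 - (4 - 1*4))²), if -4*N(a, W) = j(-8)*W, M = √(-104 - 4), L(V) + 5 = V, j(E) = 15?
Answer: -899/4 ≈ -224.75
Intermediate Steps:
L(V) = -5 + V
M = 6*I*√3 (M = √(-108) = 6*I*√3 ≈ 10.392*I)
N(a, W) = -15*W/4
L(-186) + N(M, (3 - (4 - 1*4))²) = (-5 - 186) - 15*(3 - (4 - 1*4))²/4 = -191 - 15*(3 - (4 - 4))²/4 = -191 - 15*(3 - 1*0)²/4 = -191 - 15*(3 + 0)²/4 = -191 - 15/4*3² = -191 - 15/4*9 = -191 - 135/4 = -899/4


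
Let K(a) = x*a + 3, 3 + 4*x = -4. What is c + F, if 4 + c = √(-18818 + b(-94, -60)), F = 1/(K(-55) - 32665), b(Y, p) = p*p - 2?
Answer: -521056/130263 + 2*I*√3805 ≈ -4.0 + 123.37*I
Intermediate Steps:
x = -7/4 (x = -¾ + (¼)*(-4) = -¾ - 1 = -7/4 ≈ -1.7500)
K(a) = 3 - 7*a/4 (K(a) = -7*a/4 + 3 = 3 - 7*a/4)
b(Y, p) = -2 + p² (b(Y, p) = p² - 2 = -2 + p²)
F = -4/130263 (F = 1/((3 - 7/4*(-55)) - 32665) = 1/((3 + 385/4) - 32665) = 1/(397/4 - 32665) = 1/(-130263/4) = -4/130263 ≈ -3.0707e-5)
c = -4 + 2*I*√3805 (c = -4 + √(-18818 + (-2 + (-60)²)) = -4 + √(-18818 + (-2 + 3600)) = -4 + √(-18818 + 3598) = -4 + √(-15220) = -4 + 2*I*√3805 ≈ -4.0 + 123.37*I)
c + F = (-4 + 2*I*√3805) - 4/130263 = -521056/130263 + 2*I*√3805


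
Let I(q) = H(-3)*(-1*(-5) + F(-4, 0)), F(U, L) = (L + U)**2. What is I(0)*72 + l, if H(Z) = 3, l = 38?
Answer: 4574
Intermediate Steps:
I(q) = 63 (I(q) = 3*(-1*(-5) + (0 - 4)**2) = 3*(5 + (-4)**2) = 3*(5 + 16) = 3*21 = 63)
I(0)*72 + l = 63*72 + 38 = 4536 + 38 = 4574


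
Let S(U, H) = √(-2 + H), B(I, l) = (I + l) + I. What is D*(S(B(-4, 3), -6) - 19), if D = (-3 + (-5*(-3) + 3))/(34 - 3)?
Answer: -285/31 + 30*I*√2/31 ≈ -9.1935 + 1.3686*I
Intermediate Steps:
B(I, l) = l + 2*I
D = 15/31 (D = (-3 + (15 + 3))/31 = (-3 + 18)*(1/31) = 15*(1/31) = 15/31 ≈ 0.48387)
D*(S(B(-4, 3), -6) - 19) = 15*(√(-2 - 6) - 19)/31 = 15*(√(-8) - 19)/31 = 15*(2*I*√2 - 19)/31 = 15*(-19 + 2*I*√2)/31 = -285/31 + 30*I*√2/31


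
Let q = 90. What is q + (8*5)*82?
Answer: 3370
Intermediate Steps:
q + (8*5)*82 = 90 + (8*5)*82 = 90 + 40*82 = 90 + 3280 = 3370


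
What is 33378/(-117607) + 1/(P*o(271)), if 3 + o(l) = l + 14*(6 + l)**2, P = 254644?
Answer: -9132499748373161/32178258071806392 ≈ -0.28381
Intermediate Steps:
o(l) = -3 + l + 14*(6 + l)**2 (o(l) = -3 + (l + 14*(6 + l)**2) = -3 + l + 14*(6 + l)**2)
33378/(-117607) + 1/(P*o(271)) = 33378/(-117607) + 1/(254644*(-3 + 271 + 14*(6 + 271)**2)) = 33378*(-1/117607) + 1/(254644*(-3 + 271 + 14*277**2)) = -33378/117607 + 1/(254644*(-3 + 271 + 14*76729)) = -33378/117607 + 1/(254644*(-3 + 271 + 1074206)) = -33378/117607 + (1/254644)/1074474 = -33378/117607 + (1/254644)*(1/1074474) = -33378/117607 + 1/273608357256 = -9132499748373161/32178258071806392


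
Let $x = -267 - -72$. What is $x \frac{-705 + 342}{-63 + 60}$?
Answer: $-23595$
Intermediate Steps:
$x = -195$ ($x = -267 + 72 = -195$)
$x \frac{-705 + 342}{-63 + 60} = - 195 \frac{-705 + 342}{-63 + 60} = - 195 \left(- \frac{363}{-3}\right) = - 195 \left(\left(-363\right) \left(- \frac{1}{3}\right)\right) = \left(-195\right) 121 = -23595$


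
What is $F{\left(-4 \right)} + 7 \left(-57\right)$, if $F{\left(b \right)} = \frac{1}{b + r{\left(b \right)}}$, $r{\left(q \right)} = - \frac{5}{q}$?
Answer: $- \frac{4393}{11} \approx -399.36$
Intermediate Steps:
$F{\left(b \right)} = \frac{1}{b - \frac{5}{b}}$
$F{\left(-4 \right)} + 7 \left(-57\right) = - \frac{4}{-5 + \left(-4\right)^{2}} + 7 \left(-57\right) = - \frac{4}{-5 + 16} - 399 = - \frac{4}{11} - 399 = - \frac{4393}{11}$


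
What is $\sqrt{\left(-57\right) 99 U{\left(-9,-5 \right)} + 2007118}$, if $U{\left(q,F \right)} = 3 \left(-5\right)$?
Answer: $\sqrt{2091763} \approx 1446.3$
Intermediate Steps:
$U{\left(q,F \right)} = -15$
$\sqrt{\left(-57\right) 99 U{\left(-9,-5 \right)} + 2007118} = \sqrt{\left(-57\right) 99 \left(-15\right) + 2007118} = \sqrt{\left(-5643\right) \left(-15\right) + 2007118} = \sqrt{84645 + 2007118} = \sqrt{2091763}$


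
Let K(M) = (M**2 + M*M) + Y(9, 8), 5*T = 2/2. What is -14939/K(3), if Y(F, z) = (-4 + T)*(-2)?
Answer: -74695/128 ≈ -583.55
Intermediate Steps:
T = 1/5 (T = (2/2)/5 = (2*(1/2))/5 = (1/5)*1 = 1/5 ≈ 0.20000)
Y(F, z) = 38/5 (Y(F, z) = (-4 + 1/5)*(-2) = -19/5*(-2) = 38/5)
K(M) = 38/5 + 2*M**2 (K(M) = (M**2 + M*M) + 38/5 = (M**2 + M**2) + 38/5 = 2*M**2 + 38/5 = 38/5 + 2*M**2)
-14939/K(3) = -14939/(38/5 + 2*3**2) = -14939/(38/5 + 2*9) = -14939/(38/5 + 18) = -14939/128/5 = -14939*5/128 = -74695/128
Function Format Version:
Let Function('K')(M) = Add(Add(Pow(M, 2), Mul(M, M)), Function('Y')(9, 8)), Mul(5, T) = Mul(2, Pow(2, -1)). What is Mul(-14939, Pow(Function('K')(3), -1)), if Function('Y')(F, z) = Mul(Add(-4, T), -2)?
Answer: Rational(-74695, 128) ≈ -583.55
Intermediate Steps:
T = Rational(1, 5) (T = Mul(Rational(1, 5), Mul(2, Pow(2, -1))) = Mul(Rational(1, 5), Mul(2, Rational(1, 2))) = Mul(Rational(1, 5), 1) = Rational(1, 5) ≈ 0.20000)
Function('Y')(F, z) = Rational(38, 5) (Function('Y')(F, z) = Mul(Add(-4, Rational(1, 5)), -2) = Mul(Rational(-19, 5), -2) = Rational(38, 5))
Function('K')(M) = Add(Rational(38, 5), Mul(2, Pow(M, 2))) (Function('K')(M) = Add(Add(Pow(M, 2), Mul(M, M)), Rational(38, 5)) = Add(Add(Pow(M, 2), Pow(M, 2)), Rational(38, 5)) = Add(Mul(2, Pow(M, 2)), Rational(38, 5)) = Add(Rational(38, 5), Mul(2, Pow(M, 2))))
Mul(-14939, Pow(Function('K')(3), -1)) = Mul(-14939, Pow(Add(Rational(38, 5), Mul(2, Pow(3, 2))), -1)) = Mul(-14939, Pow(Add(Rational(38, 5), Mul(2, 9)), -1)) = Mul(-14939, Pow(Add(Rational(38, 5), 18), -1)) = Mul(-14939, Pow(Rational(128, 5), -1)) = Mul(-14939, Rational(5, 128)) = Rational(-74695, 128)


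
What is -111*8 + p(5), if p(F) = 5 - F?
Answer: -888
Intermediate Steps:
-111*8 + p(5) = -111*8 + (5 - 1*5) = -888 + (5 - 5) = -888 + 0 = -888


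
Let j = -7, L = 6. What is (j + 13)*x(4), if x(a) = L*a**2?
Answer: 576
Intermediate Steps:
x(a) = 6*a**2
(j + 13)*x(4) = (-7 + 13)*(6*4**2) = 6*(6*16) = 6*96 = 576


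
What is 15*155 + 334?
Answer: 2659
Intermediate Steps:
15*155 + 334 = 2325 + 334 = 2659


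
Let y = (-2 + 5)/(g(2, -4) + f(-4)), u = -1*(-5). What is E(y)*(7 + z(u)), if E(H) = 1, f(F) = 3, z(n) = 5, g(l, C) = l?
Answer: 12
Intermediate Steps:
u = 5
y = 3/5 (y = (-2 + 5)/(2 + 3) = 3/5 ≈ 0.60000)
E(y)*(7 + z(u)) = 1*(7 + 5) = 1*12 = 12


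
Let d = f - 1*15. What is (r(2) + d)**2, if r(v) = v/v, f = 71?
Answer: 3249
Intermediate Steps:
d = 56 (d = 71 - 1*15 = 71 - 15 = 56)
r(v) = 1
(r(2) + d)**2 = (1 + 56)**2 = 57**2 = 3249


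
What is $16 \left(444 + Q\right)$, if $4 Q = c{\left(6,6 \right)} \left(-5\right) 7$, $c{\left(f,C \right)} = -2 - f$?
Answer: $8224$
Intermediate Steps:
$Q = 70$ ($Q = \frac{\left(-2 - 6\right) \left(-5\right) 7}{4} = \frac{\left(-8\right) \left(-5\right) 7}{4} = \frac{40 \cdot 7}{4} = \frac{1}{4} \cdot 280 = 70$)
$16 \left(444 + Q\right) = 16 \left(444 + 70\right) = 16 \cdot 514 = 8224$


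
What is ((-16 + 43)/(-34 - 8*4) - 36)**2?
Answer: 641601/484 ≈ 1325.6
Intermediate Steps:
((-16 + 43)/(-34 - 8*4) - 36)**2 = (27/(-34 - 32) - 36)**2 = (27/(-66) - 36)**2 = (27*(-1/66) - 36)**2 = (-9/22 - 36)**2 = (-801/22)**2 = 641601/484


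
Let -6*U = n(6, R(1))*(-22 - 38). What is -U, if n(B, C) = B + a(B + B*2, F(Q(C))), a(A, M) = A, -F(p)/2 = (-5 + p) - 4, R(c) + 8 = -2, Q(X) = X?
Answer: -240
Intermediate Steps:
R(c) = -10 (R(c) = -8 - 2 = -10)
F(p) = 18 - 2*p (F(p) = -2*((-5 + p) - 4) = -2*(-9 + p) = 18 - 2*p)
n(B, C) = 4*B (n(B, C) = B + (B + B*2) = B + (B + 2*B) = B + 3*B = 4*B)
U = 240 (U = -4*6*(-22 - 38)/6 = -4*(-60) = -⅙*(-1440) = 240)
-U = -1*240 = -240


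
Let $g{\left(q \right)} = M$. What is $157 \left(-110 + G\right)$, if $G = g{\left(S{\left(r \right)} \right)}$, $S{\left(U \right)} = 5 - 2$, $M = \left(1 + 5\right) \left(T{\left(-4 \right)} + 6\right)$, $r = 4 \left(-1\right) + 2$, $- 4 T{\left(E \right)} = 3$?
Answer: $- \frac{24649}{2} \approx -12325.0$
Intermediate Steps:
$T{\left(E \right)} = - \frac{3}{4}$ ($T{\left(E \right)} = \left(- \frac{1}{4}\right) 3 = - \frac{3}{4}$)
$r = -2$ ($r = -4 + 2 = -2$)
$M = \frac{63}{2}$ ($M = \left(1 + 5\right) \left(- \frac{3}{4} + 6\right) = 6 \cdot \frac{21}{4} = \frac{63}{2} \approx 31.5$)
$S{\left(U \right)} = 3$ ($S{\left(U \right)} = 5 - 2 = 3$)
$g{\left(q \right)} = \frac{63}{2}$
$G = \frac{63}{2} \approx 31.5$
$157 \left(-110 + G\right) = 157 \left(-110 + \frac{63}{2}\right) = 157 \left(- \frac{157}{2}\right) = - \frac{24649}{2}$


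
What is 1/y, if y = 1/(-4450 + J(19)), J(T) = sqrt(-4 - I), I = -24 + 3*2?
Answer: -4450 + sqrt(14) ≈ -4446.3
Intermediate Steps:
I = -18 (I = -24 + 6 = -18)
J(T) = sqrt(14) (J(T) = sqrt(-4 - 1*(-18)) = sqrt(-4 + 18) = sqrt(14))
y = 1/(-4450 + sqrt(14)) ≈ -0.00022491
1/y = 1/(-2225/9901243 - sqrt(14)/19802486)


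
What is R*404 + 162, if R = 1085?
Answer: 438502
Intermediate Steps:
R*404 + 162 = 1085*404 + 162 = 438340 + 162 = 438502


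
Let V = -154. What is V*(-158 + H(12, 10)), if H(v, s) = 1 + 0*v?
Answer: 24178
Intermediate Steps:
H(v, s) = 1 (H(v, s) = 1 + 0 = 1)
V*(-158 + H(12, 10)) = -154*(-158 + 1) = -154*(-157) = 24178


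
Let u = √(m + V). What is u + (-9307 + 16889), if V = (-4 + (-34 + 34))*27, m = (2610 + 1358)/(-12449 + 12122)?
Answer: 7582 + 2*I*√3211467/327 ≈ 7582.0 + 10.961*I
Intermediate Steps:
m = -3968/327 (m = 3968/(-327) = 3968*(-1/327) = -3968/327 ≈ -12.135)
V = -108 (V = (-4 + 0)*27 = -4*27 = -108)
u = 2*I*√3211467/327 (u = √(-3968/327 - 108) = √(-39284/327) = 2*I*√3211467/327 ≈ 10.961*I)
u + (-9307 + 16889) = 2*I*√3211467/327 + (-9307 + 16889) = 2*I*√3211467/327 + 7582 = 7582 + 2*I*√3211467/327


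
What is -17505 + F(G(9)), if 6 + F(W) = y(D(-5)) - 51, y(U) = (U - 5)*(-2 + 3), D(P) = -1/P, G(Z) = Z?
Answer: -87834/5 ≈ -17567.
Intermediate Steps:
y(U) = -5 + U (y(U) = (-5 + U)*1 = -5 + U)
F(W) = -309/5 (F(W) = -6 + ((-5 - 1/(-5)) - 51) = -6 + ((-5 - 1*(-⅕)) - 51) = -6 + ((-5 + ⅕) - 51) = -6 + (-24/5 - 51) = -6 - 279/5 = -309/5)
-17505 + F(G(9)) = -17505 - 309/5 = -87834/5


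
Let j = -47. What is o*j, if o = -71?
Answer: 3337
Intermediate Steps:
o*j = -71*(-47) = 3337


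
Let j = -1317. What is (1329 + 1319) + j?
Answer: 1331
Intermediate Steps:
(1329 + 1319) + j = (1329 + 1319) - 1317 = 2648 - 1317 = 1331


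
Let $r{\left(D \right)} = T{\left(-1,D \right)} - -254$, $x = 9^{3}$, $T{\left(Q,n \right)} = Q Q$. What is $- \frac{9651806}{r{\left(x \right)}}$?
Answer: $- \frac{9651806}{255} \approx -37850.0$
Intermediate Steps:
$T{\left(Q,n \right)} = Q^{2}$
$x = 729$
$r{\left(D \right)} = 255$ ($r{\left(D \right)} = \left(-1\right)^{2} - -254 = 1 + 254 = 255$)
$- \frac{9651806}{r{\left(x \right)}} = - \frac{9651806}{255}$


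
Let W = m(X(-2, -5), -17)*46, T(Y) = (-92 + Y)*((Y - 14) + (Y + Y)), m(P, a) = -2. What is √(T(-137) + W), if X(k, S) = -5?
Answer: √97233 ≈ 311.82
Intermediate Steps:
T(Y) = (-92 + Y)*(-14 + 3*Y) (T(Y) = (-92 + Y)*((-14 + Y) + 2*Y) = (-92 + Y)*(-14 + 3*Y))
W = -92 (W = -2*46 = -92)
√(T(-137) + W) = √((1288 - 290*(-137) + 3*(-137)²) - 92) = √((1288 + 39730 + 3*18769) - 92) = √((1288 + 39730 + 56307) - 92) = √(97325 - 92) = √97233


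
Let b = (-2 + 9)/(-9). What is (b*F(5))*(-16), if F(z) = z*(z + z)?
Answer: 5600/9 ≈ 622.22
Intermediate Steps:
b = -7/9 (b = 7*(-1/9) = -7/9 ≈ -0.77778)
F(z) = 2*z**2 (F(z) = z*(2*z) = 2*z**2)
(b*F(5))*(-16) = -14*5**2/9*(-16) = -14*25/9*(-16) = -7/9*50*(-16) = -350/9*(-16) = 5600/9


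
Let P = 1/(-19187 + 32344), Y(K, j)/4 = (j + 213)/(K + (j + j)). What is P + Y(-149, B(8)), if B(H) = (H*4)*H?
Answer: 24682895/4775991 ≈ 5.1681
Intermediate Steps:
B(H) = 4*H² (B(H) = (4*H)*H = 4*H²)
Y(K, j) = 4*(213 + j)/(K + 2*j) (Y(K, j) = 4*((j + 213)/(K + (j + j))) = 4*((213 + j)/(K + 2*j)) = 4*(213 + j)/(K + 2*j))
P = 1/13157 ≈ 7.6005e-5
P + Y(-149, B(8)) = 1/13157 + 4*(213 + 4*8²)/(-149 + 2*(4*8²)) = 1/13157 + 4*(213 + 4*64)/(-149 + 2*(4*64)) = 1/13157 + 4*(213 + 256)/(-149 + 2*256) = 1/13157 + 4*469/(-149 + 512) = 1/13157 + 4*469/363 = 1/13157 + 4*(1/363)*469 = 1/13157 + 1876/363 = 24682895/4775991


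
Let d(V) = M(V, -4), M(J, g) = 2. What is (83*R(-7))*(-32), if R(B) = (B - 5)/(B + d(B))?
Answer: -31872/5 ≈ -6374.4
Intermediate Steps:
d(V) = 2
R(B) = (-5 + B)/(2 + B) (R(B) = (B - 5)/(B + 2) = (-5 + B)/(2 + B))
(83*R(-7))*(-32) = (83*((-5 - 7)/(2 - 7)))*(-32) = (83*(-12/(-5)))*(-32) = (83*(-⅕*(-12)))*(-32) = (83*(12/5))*(-32) = (996/5)*(-32) = -31872/5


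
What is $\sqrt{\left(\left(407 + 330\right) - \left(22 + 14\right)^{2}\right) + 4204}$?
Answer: $27 \sqrt{5} \approx 60.374$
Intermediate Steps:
$\sqrt{\left(\left(407 + 330\right) - \left(22 + 14\right)^{2}\right) + 4204} = \sqrt{\left(737 - 36^{2}\right) + 4204} = \sqrt{\left(737 - 1296\right) + 4204} = \sqrt{-559 + 4204} = \sqrt{3645} = 27 \sqrt{5}$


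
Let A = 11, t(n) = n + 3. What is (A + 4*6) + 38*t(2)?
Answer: 225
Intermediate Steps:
t(n) = 3 + n
(A + 4*6) + 38*t(2) = (11 + 4*6) + 38*(3 + 2) = (11 + 24) + 38*5 = 35 + 190 = 225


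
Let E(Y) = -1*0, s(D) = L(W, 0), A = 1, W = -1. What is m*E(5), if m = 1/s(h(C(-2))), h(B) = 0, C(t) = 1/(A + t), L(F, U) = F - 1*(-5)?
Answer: 0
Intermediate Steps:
L(F, U) = 5 + F (L(F, U) = F + 5 = 5 + F)
C(t) = 1/(1 + t)
s(D) = 4 (s(D) = 5 - 1 = 4)
E(Y) = 0
m = ¼ (m = 1/4 = ¼ ≈ 0.25000)
m*E(5) = (¼)*0 = 0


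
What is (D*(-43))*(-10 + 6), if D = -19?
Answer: -3268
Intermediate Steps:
(D*(-43))*(-10 + 6) = (-19*(-43))*(-10 + 6) = 817*(-4) = -3268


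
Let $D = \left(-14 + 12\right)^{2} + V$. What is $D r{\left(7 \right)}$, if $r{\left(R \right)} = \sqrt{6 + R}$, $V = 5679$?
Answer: $5683 \sqrt{13} \approx 20490.0$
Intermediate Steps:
$D = 5683$ ($D = \left(-14 + 12\right)^{2} + 5679 = \left(-2\right)^{2} + 5679 = 4 + 5679 = 5683$)
$D r{\left(7 \right)} = 5683 \sqrt{6 + 7} = 5683 \sqrt{13}$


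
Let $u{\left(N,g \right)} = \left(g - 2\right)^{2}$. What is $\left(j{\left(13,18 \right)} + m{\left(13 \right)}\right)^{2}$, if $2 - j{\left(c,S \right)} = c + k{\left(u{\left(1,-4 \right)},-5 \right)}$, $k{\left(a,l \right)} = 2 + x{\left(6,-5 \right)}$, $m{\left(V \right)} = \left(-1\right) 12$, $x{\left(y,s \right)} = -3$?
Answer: $484$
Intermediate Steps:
$m{\left(V \right)} = -12$
$u{\left(N,g \right)} = \left(-2 + g\right)^{2}$
$k{\left(a,l \right)} = -1$ ($k{\left(a,l \right)} = 2 - 3 = -1$)
$j{\left(c,S \right)} = 3 - c$ ($j{\left(c,S \right)} = 2 - \left(c - 1\right) = 2 - \left(-1 + c\right) = 3 - c$)
$\left(j{\left(13,18 \right)} + m{\left(13 \right)}\right)^{2} = \left(\left(3 - 13\right) - 12\right)^{2} = \left(-10 - 12\right)^{2} = \left(-22\right)^{2} = 484$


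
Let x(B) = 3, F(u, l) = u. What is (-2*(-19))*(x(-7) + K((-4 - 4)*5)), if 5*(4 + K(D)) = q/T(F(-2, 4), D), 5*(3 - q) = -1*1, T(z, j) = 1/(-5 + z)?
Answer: -5206/25 ≈ -208.24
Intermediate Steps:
q = 16/5 (q = 3 - (-1)/5 = 3 - 1/5*(-1) = 3 + 1/5 = 16/5 ≈ 3.2000)
K(D) = -212/25 (K(D) = -4 + (16/(5*(1/(-5 - 2))))/5 = -4 + (16/(5*(1/(-7))))/5 = -4 + (16/(5*(-1/7)))/5 = -4 + ((16/5)*(-7))/5 = -4 + (1/5)*(-112/5) = -4 - 112/25 = -212/25)
(-2*(-19))*(x(-7) + K((-4 - 4)*5)) = (-2*(-19))*(3 - 212/25) = 38*(-137/25) = -5206/25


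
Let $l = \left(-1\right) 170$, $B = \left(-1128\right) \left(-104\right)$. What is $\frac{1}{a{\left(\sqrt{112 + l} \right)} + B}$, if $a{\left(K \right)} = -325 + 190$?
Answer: $\frac{1}{117177} \approx 8.5341 \cdot 10^{-6}$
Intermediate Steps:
$B = 117312$
$l = -170$
$a{\left(K \right)} = -135$
$\frac{1}{a{\left(\sqrt{112 + l} \right)} + B} = \frac{1}{-135 + 117312} = \frac{1}{117177}$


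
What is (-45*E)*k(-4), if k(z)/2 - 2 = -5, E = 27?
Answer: 7290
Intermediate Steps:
k(z) = -6 (k(z) = 4 + 2*(-5) = 4 - 10 = -6)
(-45*E)*k(-4) = -45*27*(-6) = -1215*(-6) = 7290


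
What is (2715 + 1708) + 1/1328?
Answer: 5873745/1328 ≈ 4423.0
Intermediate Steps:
(2715 + 1708) + 1/1328 = 4423 + 1/1328 = 5873745/1328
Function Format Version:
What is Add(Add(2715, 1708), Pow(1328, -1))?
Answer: Rational(5873745, 1328) ≈ 4423.0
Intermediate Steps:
Add(Add(2715, 1708), Pow(1328, -1)) = Add(4423, Rational(1, 1328)) = Rational(5873745, 1328)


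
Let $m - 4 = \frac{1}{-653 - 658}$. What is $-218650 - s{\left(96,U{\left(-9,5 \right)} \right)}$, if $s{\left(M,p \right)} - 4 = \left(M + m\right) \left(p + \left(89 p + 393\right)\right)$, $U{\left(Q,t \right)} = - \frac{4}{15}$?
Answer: $- \frac{111676975}{437} \approx -2.5555 \cdot 10^{5}$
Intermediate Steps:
$U{\left(Q,t \right)} = - \frac{4}{15}$ ($U{\left(Q,t \right)} = \left(-4\right) \frac{1}{15} = - \frac{4}{15}$)
$m = \frac{5243}{1311}$ ($m = 4 + \frac{1}{-653 - 658} = 4 + \frac{1}{-1311} = 4 - \frac{1}{1311} = \frac{5243}{1311} \approx 3.9992$)
$s{\left(M,p \right)} = 4 + \left(393 + 90 p\right) \left(\frac{5243}{1311} + M\right)$ ($s{\left(M,p \right)} = 4 + \left(M + \frac{5243}{1311}\right) \left(p + \left(89 p + 393\right)\right) = 4 + \left(\frac{5243}{1311} + M\right) \left(p + \left(393 + 89 p\right)\right) = 4 + \left(\frac{5243}{1311} + M\right) \left(393 + 90 p\right) = 4 + \left(393 + 90 p\right) \left(\frac{5243}{1311} + M\right)$)
$-218650 - s{\left(96,U{\left(-9,5 \right)} \right)} = -218650 - \left(\frac{688581}{437} + 393 \cdot 96 + \frac{157290}{437} \left(- \frac{4}{15}\right) + 90 \cdot 96 \left(- \frac{4}{15}\right)\right) = -218650 - \left(\frac{688581}{437} + 37728 - \frac{41944}{437} - 2304\right) = -218650 - \frac{16126925}{437} = - \frac{111676975}{437}$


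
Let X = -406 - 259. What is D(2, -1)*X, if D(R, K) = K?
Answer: 665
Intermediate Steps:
X = -665
D(2, -1)*X = -1*(-665) = 665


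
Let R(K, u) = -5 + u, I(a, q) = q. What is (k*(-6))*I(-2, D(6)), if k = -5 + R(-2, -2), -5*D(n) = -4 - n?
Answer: 144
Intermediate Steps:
D(n) = ⅘ + n/5 (D(n) = -(-4 - n)/5 = ⅘ + n/5)
k = -12 (k = -5 + (-5 - 2) = -5 - 7 = -12)
(k*(-6))*I(-2, D(6)) = (-12*(-6))*(⅘ + (⅕)*6) = 72*(⅘ + 6/5) = 72*2 = 144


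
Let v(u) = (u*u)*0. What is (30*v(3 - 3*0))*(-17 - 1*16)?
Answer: 0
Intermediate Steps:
v(u) = 0 (v(u) = u²*0 = 0)
(30*v(3 - 3*0))*(-17 - 1*16) = (30*0)*(-17 - 1*16) = 0*(-17 - 16) = 0*(-33) = 0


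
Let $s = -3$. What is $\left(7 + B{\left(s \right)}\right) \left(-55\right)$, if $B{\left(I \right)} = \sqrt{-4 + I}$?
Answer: $-385 - 55 i \sqrt{7} \approx -385.0 - 145.52 i$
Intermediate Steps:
$\left(7 + B{\left(s \right)}\right) \left(-55\right) = \left(7 + \sqrt{-4 - 3}\right) \left(-55\right) = \left(7 + \sqrt{-7}\right) \left(-55\right) = \left(7 + i \sqrt{7}\right) \left(-55\right) = -385 - 55 i \sqrt{7}$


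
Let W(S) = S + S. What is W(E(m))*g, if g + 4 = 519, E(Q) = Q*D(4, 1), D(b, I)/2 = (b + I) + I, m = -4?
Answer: -49440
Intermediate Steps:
D(b, I) = 2*b + 4*I (D(b, I) = 2*((b + I) + I) = 2*((I + b) + I) = 2*(b + 2*I) = 2*b + 4*I)
E(Q) = 12*Q (E(Q) = Q*(2*4 + 4*1) = Q*(8 + 4) = Q*12 = 12*Q)
W(S) = 2*S
g = 515 (g = -4 + 519 = 515)
W(E(m))*g = (2*(12*(-4)))*515 = (2*(-48))*515 = -96*515 = -49440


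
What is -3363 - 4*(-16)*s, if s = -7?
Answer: -3811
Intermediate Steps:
-3363 - 4*(-16)*s = -3363 - 4*(-16)*(-7) = -3363 - (-64)*(-7) = -3363 - 1*448 = -3363 - 448 = -3811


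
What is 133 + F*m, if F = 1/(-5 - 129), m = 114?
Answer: 8854/67 ≈ 132.15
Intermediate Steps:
F = -1/134 (F = 1/(-134) = -1/134 ≈ -0.0074627)
133 + F*m = 133 - 1/134*114 = 133 - 57/67 = 8854/67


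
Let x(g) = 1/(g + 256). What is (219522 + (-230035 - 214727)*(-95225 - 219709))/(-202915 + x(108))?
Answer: -16995268621240/24620353 ≈ -6.9029e+5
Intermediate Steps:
x(g) = 1/(256 + g)
(219522 + (-230035 - 214727)*(-95225 - 219709))/(-202915 + x(108)) = (219522 + (-230035 - 214727)*(-95225 - 219709))/(-202915 + 1/(256 + 108)) = (219522 - 444762*(-314934))/(-202915 + 1/364) = (219522 + 140070675708)/(-202915 + 1/364) = 140070895230/(-73861059/364) = 140070895230*(-364/73861059) = -16995268621240/24620353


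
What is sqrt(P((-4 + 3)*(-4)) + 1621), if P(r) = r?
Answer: 5*sqrt(65) ≈ 40.311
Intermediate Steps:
sqrt(P((-4 + 3)*(-4)) + 1621) = sqrt((-4 + 3)*(-4) + 1621) = sqrt(-1*(-4) + 1621) = sqrt(4 + 1621) = sqrt(1625) = 5*sqrt(65)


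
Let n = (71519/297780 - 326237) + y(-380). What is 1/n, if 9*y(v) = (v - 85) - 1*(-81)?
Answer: -42540/13879926803 ≈ -3.0649e-6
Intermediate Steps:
y(v) = -4/9 + v/9 (y(v) = ((v - 85) - 1*(-81))/9 = ((-85 + v) + 81)/9 = (-4 + v)/9 = -4/9 + v/9)
n = -13879926803/42540 (n = (71519/297780 - 326237) + (-4/9 + (⅑)*(-380)) = (71519*(1/297780) - 326237) + (-4/9 - 380/9) = (10217/42540 - 326237) - 128/3 = -13878111763/42540 - 128/3 = -13879926803/42540 ≈ -3.2628e+5)
1/n = 1/(-13879926803/42540) = -42540/13879926803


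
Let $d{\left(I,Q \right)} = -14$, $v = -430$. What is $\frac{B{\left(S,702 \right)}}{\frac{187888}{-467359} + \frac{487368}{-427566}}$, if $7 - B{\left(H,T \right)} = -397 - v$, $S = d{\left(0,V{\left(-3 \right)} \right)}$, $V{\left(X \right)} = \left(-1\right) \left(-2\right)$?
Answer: $\frac{432958106087}{25675861810} \approx 16.862$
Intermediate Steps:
$V{\left(X \right)} = 2$
$S = -14$
$B{\left(H,T \right)} = -26$ ($B{\left(H,T \right)} = 7 - \left(-397 - -430\right) = 7 - \left(-397 + 430\right) = 7 - 33 = -26$)
$\frac{B{\left(S,702 \right)}}{\frac{187888}{-467359} + \frac{487368}{-427566}} = - \frac{26}{\frac{187888}{-467359} + \frac{487368}{-427566}} = - \frac{26}{187888 \left(- \frac{1}{467359}\right) + 487368 \left(- \frac{1}{427566}\right)} = - \frac{26}{- \frac{187888}{467359} - \frac{81228}{71261}} = - \frac{26}{- \frac{51351723620}{33304469699}} = \left(-26\right) \left(- \frac{33304469699}{51351723620}\right) = \frac{432958106087}{25675861810}$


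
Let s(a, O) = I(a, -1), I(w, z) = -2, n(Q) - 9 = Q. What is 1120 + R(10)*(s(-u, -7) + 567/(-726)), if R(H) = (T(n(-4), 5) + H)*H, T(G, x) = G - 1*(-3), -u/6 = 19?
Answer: 74950/121 ≈ 619.42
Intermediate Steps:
u = -114 (u = -6*19 = -114)
n(Q) = 9 + Q
T(G, x) = 3 + G (T(G, x) = G + 3 = 3 + G)
s(a, O) = -2
R(H) = H*(8 + H) (R(H) = ((3 + (9 - 4)) + H)*H = ((3 + 5) + H)*H = (8 + H)*H = H*(8 + H))
1120 + R(10)*(s(-u, -7) + 567/(-726)) = 1120 + (10*(8 + 10))*(-2 + 567/(-726)) = 1120 + (10*18)*(-2 + 567*(-1/726)) = 1120 + 180*(-2 - 189/242) = 1120 + 180*(-673/242) = 1120 - 60570/121 = 74950/121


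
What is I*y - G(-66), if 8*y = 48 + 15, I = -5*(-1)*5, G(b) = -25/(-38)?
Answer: 29825/152 ≈ 196.22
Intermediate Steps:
G(b) = 25/38 (G(b) = -25*(-1/38) = 25/38)
I = 25 (I = 5*5 = 25)
y = 63/8 (y = (48 + 15)/8 = (⅛)*63 = 63/8 ≈ 7.8750)
I*y - G(-66) = 25*(63/8) - 1*25/38 = 1575/8 - 25/38 = 29825/152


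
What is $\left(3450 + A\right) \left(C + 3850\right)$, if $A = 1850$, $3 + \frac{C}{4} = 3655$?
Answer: $97827400$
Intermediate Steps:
$C = 14608$ ($C = -12 + 4 \cdot 3655 = -12 + 14620 = 14608$)
$\left(3450 + A\right) \left(C + 3850\right) = \left(3450 + 1850\right) \left(14608 + 3850\right) = 5300 \cdot 18458 = 97827400$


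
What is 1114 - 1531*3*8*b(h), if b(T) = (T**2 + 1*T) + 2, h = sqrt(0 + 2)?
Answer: -145862 - 36744*sqrt(2) ≈ -1.9783e+5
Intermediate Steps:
h = sqrt(2) ≈ 1.4142
b(T) = 2 + T + T**2 (b(T) = (T**2 + T) + 2 = (T + T**2) + 2 = 2 + T + T**2)
1114 - 1531*3*8*b(h) = 1114 - 1531*3*8*(2 + sqrt(2) + (sqrt(2))**2) = 1114 - 36744*(2 + sqrt(2) + 2) = 1114 - 36744*(4 + sqrt(2)) = 1114 - 1531*(96 + 24*sqrt(2)) = 1114 + (-146976 - 36744*sqrt(2)) = -145862 - 36744*sqrt(2)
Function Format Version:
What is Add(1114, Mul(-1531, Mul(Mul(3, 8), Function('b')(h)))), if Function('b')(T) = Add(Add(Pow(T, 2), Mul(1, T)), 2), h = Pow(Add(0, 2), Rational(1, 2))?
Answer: Add(-145862, Mul(-36744, Pow(2, Rational(1, 2)))) ≈ -1.9783e+5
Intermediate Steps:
h = Pow(2, Rational(1, 2)) ≈ 1.4142
Function('b')(T) = Add(2, T, Pow(T, 2)) (Function('b')(T) = Add(Add(Pow(T, 2), T), 2) = Add(Add(T, Pow(T, 2)), 2) = Add(2, T, Pow(T, 2)))
Add(1114, Mul(-1531, Mul(Mul(3, 8), Function('b')(h)))) = Add(1114, Mul(-1531, Mul(Mul(3, 8), Add(2, Pow(2, Rational(1, 2)), Pow(Pow(2, Rational(1, 2)), 2))))) = Add(1114, Mul(-1531, Mul(24, Add(2, Pow(2, Rational(1, 2)), 2)))) = Add(1114, Mul(-1531, Mul(24, Add(4, Pow(2, Rational(1, 2)))))) = Add(1114, Mul(-1531, Add(96, Mul(24, Pow(2, Rational(1, 2)))))) = Add(1114, Add(-146976, Mul(-36744, Pow(2, Rational(1, 2))))) = Add(-145862, Mul(-36744, Pow(2, Rational(1, 2))))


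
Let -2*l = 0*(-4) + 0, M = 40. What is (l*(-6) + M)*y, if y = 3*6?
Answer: 720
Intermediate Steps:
l = 0 (l = -(0*(-4) + 0)/2 = -(0 + 0)/2 = -½*0 = 0)
y = 18
(l*(-6) + M)*y = (0*(-6) + 40)*18 = (0 + 40)*18 = 40*18 = 720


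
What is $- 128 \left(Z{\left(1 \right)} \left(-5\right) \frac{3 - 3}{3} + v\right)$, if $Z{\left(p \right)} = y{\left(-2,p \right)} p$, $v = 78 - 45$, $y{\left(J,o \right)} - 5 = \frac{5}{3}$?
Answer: $-4224$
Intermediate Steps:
$y{\left(J,o \right)} = \frac{20}{3}$ ($y{\left(J,o \right)} = 5 + \frac{5}{3} = \frac{20}{3}$)
$v = 33$
$Z{\left(p \right)} = \frac{20 p}{3}$
$- 128 \left(Z{\left(1 \right)} \left(-5\right) \frac{3 - 3}{3} + v\right) = - 128 \left(\frac{20}{3} \cdot 1 \left(-5\right) \frac{3 - 3}{3} + 33\right) = - 128 \left(\frac{20}{3} \left(-5\right) 0 \cdot \frac{1}{3} + 33\right) = - 128 \left(\left(- \frac{100}{3}\right) 0 + 33\right) = - 128 \left(0 + 33\right) = \left(-128\right) 33 = -4224$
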